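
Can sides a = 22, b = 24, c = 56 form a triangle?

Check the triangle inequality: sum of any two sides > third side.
a + b vs c: 22 + 24 = 46 ≤ 56  ✗
a + c vs b: 22 + 56 = 78 > 24  ✓
b + c vs a: 24 + 56 = 80 > 22  ✓

No: 22 + 24 = 46 is not > 56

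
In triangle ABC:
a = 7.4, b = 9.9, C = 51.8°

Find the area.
Two sides and the included angle (SAS): A = ½·a·b·sin(C) = ½·7.4·9.9·sin(51.8°)
sin(51.8°) ≈ 0.785857
A ≈ ½·73.26·0.785857 = 36.63·0.785857 ≈ 28.7859

Area = 28.79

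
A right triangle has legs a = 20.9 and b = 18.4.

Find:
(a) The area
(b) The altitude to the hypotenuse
(a) The legs are perpendicular, so Area = ½·a·b = ½·20.9·18.4 = ½·384.56 = 192.28
(b) Hypotenuse c = √(a² + b²) = √(436.81 + 338.56) = √775.37 ≈ 27.8455
    Area = ½·c·h_c  ⇒  h_c = 2·Area/c = 384.56/27.8455 ≈ 13.8105

Area = 192.28, h_c = 13.81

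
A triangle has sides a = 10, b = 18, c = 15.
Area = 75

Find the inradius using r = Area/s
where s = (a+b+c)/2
s = (10 + 18 + 15)/2 = 43/2 = 21.5
r = Area/s = 75/21.5 ≈ 3.48837

r = 3.488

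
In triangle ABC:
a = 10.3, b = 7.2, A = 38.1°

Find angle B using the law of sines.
a/sin(A) = b/sin(B)  ⇒  sin(B) = b·sin(A)/a = 7.2·sin(38.1°)/10.3
sin(38.1°) ≈ 0.617036
sin(B) ≈ 7.2·0.617036/10.3 ≈ 4.44266/10.3 ≈ 0.431326
B = arcsin(0.431326) ≈ 25.5517°
(Since b ≤ a we need B ≤ A, so the obtuse alternative 180° − 25.5517° ≈ 154.448° is rejected.)

B = 25.55°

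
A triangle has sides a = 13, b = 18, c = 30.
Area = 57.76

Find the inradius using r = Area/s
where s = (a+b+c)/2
s = (13 + 18 + 30)/2 = 61/2 = 30.5
r = Area/s = 57.76/30.5 ≈ 1.89377

r = 1.894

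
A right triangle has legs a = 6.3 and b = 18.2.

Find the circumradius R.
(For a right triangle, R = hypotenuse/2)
Hypotenuse c = √(a² + b²) = √(39.69 + 331.24) = √370.93 ≈ 19.2595
R = c/2 ≈ 19.2595/2 ≈ 9.62977

R = 9.63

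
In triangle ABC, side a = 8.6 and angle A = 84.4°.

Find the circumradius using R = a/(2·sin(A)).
R = a/(2·sin(A)) = 8.6/(2·sin(84.4°))
sin(84.4°) ≈ 0.995227
R ≈ 8.6/(2·0.995227) = 8.6/1.99045 ≈ 4.32062

R = 4.321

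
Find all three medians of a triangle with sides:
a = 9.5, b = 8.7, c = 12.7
Median formula: m_a = ½√(2b² + 2c² − a²) (and cyclically). a² = 90.25, b² = 75.69, c² = 161.29.
m_a = ½√(2·75.69 + 2·161.29 − 90.25) = ½√383.71 ≈ ½·19.5885 ≈ 9.79426
m_b = ½√(2·90.25 + 2·161.29 − 75.69) = ½√427.39 ≈ ½·20.6734 ≈ 10.3367
m_c = ½√(2·90.25 + 2·75.69 − 161.29) = ½√170.59 ≈ ½·13.061 ≈ 6.53051

m_a = 9.794, m_b = 10.34, m_c = 6.531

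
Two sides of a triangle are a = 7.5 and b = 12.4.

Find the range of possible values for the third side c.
Triangle inequality: |a − b| < c < a + b
|a − b| = |7.5 − 12.4| = 4.9
a + b = 7.5 + 12.4 = 19.9

4.9 < c < 19.9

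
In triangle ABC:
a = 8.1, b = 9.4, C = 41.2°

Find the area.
Two sides and the included angle (SAS): A = ½·a·b·sin(C) = ½·8.1·9.4·sin(41.2°)
sin(41.2°) ≈ 0.658689
A ≈ ½·76.14·0.658689 = 38.07·0.658689 ≈ 25.0763

Area = 25.08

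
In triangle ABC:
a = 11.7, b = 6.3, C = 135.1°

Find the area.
Two sides and the included angle (SAS): A = ½·a·b·sin(C) = ½·11.7·6.3·sin(135.1°)
sin(135.1°) ≈ 0.705872
A ≈ ½·73.71·0.705872 = 36.855·0.705872 ≈ 26.0149

Area = 26.01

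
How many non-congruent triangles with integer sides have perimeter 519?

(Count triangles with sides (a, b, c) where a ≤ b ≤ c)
Let a ≤ b ≤ c with a + b + c = 519. The only binding inequality is a + b > c, i.e. 519 − c > c, so c < 519/2; and c ≥ 519/3 since c is the largest side.
So 173 ≤ c ≤ 259. For each c, b runs from ⌈(519 − c)/2⌉ up to c (then a = 519 − b − c satisfies 1 ≤ a ≤ b automatically), giving c − ⌈(519 − c)/2⌉ + 1 choices.
Summing over c: 1 + 2 + 4 + 5 + … + 128 + 130  (87 terms, c = 173, …, 259) = 5677
Check (closed form: nearest integer to p²/48 for even p, (p+3)²/48 for odd p): (519+3)²/48 = 522²/48 = 272484/48 ≈ 5676.75 → 5677

5677 triangles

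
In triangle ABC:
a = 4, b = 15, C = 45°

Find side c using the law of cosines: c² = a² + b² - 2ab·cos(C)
c² = 4² + 15² − 2·4·15·cos(45°)
cos(45°) ≈ 0.707107
c² ≈ 16 + 225 − 120·(0.707107) ≈ 241 − 84.8528 ≈ 156.147
c ≈ √156.147 ≈ 12.4959

c = 12.5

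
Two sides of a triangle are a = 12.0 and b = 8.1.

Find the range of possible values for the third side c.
Triangle inequality: |a − b| < c < a + b
|a − b| = |12.0 − 8.1| = 3.9
a + b = 12.0 + 8.1 = 20.1

3.9 < c < 20.1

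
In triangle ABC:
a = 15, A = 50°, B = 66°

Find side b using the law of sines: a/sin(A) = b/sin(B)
a/sin(A) = b/sin(B)  ⇒  b = a·sin(B)/sin(A) = 15·sin(66°)/sin(50°)
sin(66°) ≈ 0.913545, sin(50°) ≈ 0.766044
b ≈ 15·0.913545/0.766044 ≈ 13.7032/0.766044 ≈ 17.8882

b = 17.89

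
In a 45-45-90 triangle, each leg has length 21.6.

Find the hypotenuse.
In a 45-45-90 triangle the sides are in ratio 1 : 1 : √2, so hypotenuse = leg·√2.
Hypotenuse = 21.6·√2 ≈ 21.6·1.41421 ≈ 30.547

Hypotenuse = 21.6√2 = 30.55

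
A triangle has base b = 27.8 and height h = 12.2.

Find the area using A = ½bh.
A = ½·b·h = ½·27.8·12.2 = ½·339.16 = 169.58

Area = 169.58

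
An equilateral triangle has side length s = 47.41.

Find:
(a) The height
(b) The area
(a) The height splits the triangle into two 30-60-90 halves: h = s·√3/2 = 47.41·1.73205/2 ≈ 82.1165/2 ≈ 41.0583
(b) Area = (√3/4)·s² = (√3/4)·47.41² = (√3/4)·2247.7081 ≈ 0.433013·2247.7081 ≈ 973.286

Height = 41.06, Area = 973.3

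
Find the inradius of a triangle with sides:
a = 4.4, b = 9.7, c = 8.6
r = Area/s where s is the semi-perimeter.
s = (4.4 + 9.7 + 8.6)/2 = 22.7/2 = 11.35
Area = √(s(s−a)(s−b)(s−c)) = √(11.35·6.95·1.65·2.75) ≈ √357.929 ≈ 18.919
r ≈ 18.919/11.35 ≈ 1.66687

r = 1.667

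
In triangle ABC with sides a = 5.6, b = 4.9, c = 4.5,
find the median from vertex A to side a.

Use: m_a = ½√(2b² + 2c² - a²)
m_a = ½√(2·4.9² + 2·4.5² − 5.6²) = ½√(2·24.01 + 2·20.25 − 31.36) = ½√(48.02 + 40.5 − 31.36) = ½√57.16
√57.16 ≈ 7.56042, so m_a ≈ 3.78021

m_a = 3.78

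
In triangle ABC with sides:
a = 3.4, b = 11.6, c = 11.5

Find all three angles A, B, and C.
Law of cosines for each angle (a² = 11.56, b² = 134.56, c² = 132.25):
cos(A) = (b² + c² − a²)/(2bc) = (134.56 + 132.25 − 11.56)/(2·11.6·11.5) = 255.25/266.8 ≈ 0.956709  ⇒  A ≈ 16.9206°
cos(B) = (a² + c² − b²)/(2ac) = (11.56 + 132.25 − 134.56)/(2·3.4·11.5) = 9.25/78.2 ≈ 0.118286  ⇒  B ≈ 83.2068°
cos(C) = (a² + b² − c²)/(2ab) = (11.56 + 134.56 − 132.25)/(2·3.4·11.6) = 13.87/78.88 ≈ 0.175837  ⇒  C ≈ 79.8726°
Check: A + B + C ≈ 180°

A = 16.92°, B = 83.21°, C = 79.87°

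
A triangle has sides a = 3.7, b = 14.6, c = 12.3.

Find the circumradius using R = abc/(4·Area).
First find the area with Heron's formula.
s = (3.7 + 14.6 + 12.3)/2 = 15.3
Area = √(s(s−a)(s−b)(s−c)) = √(15.3·11.6·0.7·3) ≈ √372.708 ≈ 19.3056
abc = 3.7·14.6·12.3 = 664.446
R = abc/(4·Area) ≈ 664.446/(4·19.3056) = 664.446/77.2226 ≈ 8.6043

R = 8.604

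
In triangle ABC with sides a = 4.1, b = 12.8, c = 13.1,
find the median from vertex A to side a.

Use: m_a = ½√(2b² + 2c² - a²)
m_a = ½√(2·12.8² + 2·13.1² − 4.1²) = ½√(2·163.84 + 2·171.61 − 16.81) = ½√(327.68 + 343.22 − 16.81) = ½√654.09
√654.09 ≈ 25.5752, so m_a ≈ 12.7876

m_a = 12.79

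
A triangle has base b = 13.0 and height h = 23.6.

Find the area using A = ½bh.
A = ½·b·h = ½·13.0·23.6 = ½·306.8 = 153.4

Area = 153.4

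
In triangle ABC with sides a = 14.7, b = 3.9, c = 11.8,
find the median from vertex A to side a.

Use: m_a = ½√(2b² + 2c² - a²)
m_a = ½√(2·3.9² + 2·11.8² − 14.7²) = ½√(2·15.21 + 2·139.24 − 216.09) = ½√(30.42 + 278.48 − 216.09) = ½√92.81
√92.81 ≈ 9.63379, so m_a ≈ 4.8169

m_a = 4.817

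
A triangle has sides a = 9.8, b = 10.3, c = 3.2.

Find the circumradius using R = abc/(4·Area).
First find the area with Heron's formula.
s = (9.8 + 10.3 + 3.2)/2 = 11.65
Area = √(s(s−a)(s−b)(s−c)) = √(11.65·1.85·1.35·8.45) ≈ √245.86 ≈ 15.6799
abc = 9.8·10.3·3.2 = 323.008
R = abc/(4·Area) ≈ 323.008/(4·15.6799) = 323.008/62.7197 ≈ 5.15002

R = 5.15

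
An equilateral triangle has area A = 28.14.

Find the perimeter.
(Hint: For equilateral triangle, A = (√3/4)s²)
A = (√3/4)s²  ⇒  s² = 4A/√3 = 4·28.14/√3 = 112.56/1.73205 ≈ 64.9865
s ≈ √64.9865 ≈ 8.06142
Perimeter = 3s ≈ 3·8.06142 ≈ 24.1843

Perimeter = 24.18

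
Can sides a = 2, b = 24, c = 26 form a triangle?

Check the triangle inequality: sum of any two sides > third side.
a + b vs c: 2 + 24 = 26 ≤ 26  ✗
a + c vs b: 2 + 26 = 28 > 24  ✓
b + c vs a: 24 + 26 = 50 > 2  ✓

No: 2 + 24 = 26 is not > 26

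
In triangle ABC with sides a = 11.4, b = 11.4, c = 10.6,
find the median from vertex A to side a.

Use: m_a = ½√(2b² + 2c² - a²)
m_a = ½√(2·11.4² + 2·10.6² − 11.4²) = ½√(2·129.96 + 2·112.36 − 129.96) = ½√(259.92 + 224.72 − 129.96) = ½√354.68
√354.68 ≈ 18.8329, so m_a ≈ 9.41647

m_a = 9.416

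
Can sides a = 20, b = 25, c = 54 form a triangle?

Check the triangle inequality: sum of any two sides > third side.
a + b vs c: 20 + 25 = 45 ≤ 54  ✗
a + c vs b: 20 + 54 = 74 > 25  ✓
b + c vs a: 25 + 54 = 79 > 20  ✓

No: 20 + 25 = 45 is not > 54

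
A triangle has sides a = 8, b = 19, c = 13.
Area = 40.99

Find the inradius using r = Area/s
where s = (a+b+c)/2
s = (8 + 19 + 13)/2 = 40/2 = 20
r = Area/s = 40.99/20 ≈ 2.0495

r = 2.05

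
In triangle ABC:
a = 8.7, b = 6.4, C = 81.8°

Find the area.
Two sides and the included angle (SAS): A = ½·a·b·sin(C) = ½·8.7·6.4·sin(81.8°)
sin(81.8°) ≈ 0.989776
A ≈ ½·55.68·0.989776 = 27.84·0.989776 ≈ 27.5554

Area = 27.56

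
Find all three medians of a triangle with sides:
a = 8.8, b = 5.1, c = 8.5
Median formula: m_a = ½√(2b² + 2c² − a²) (and cyclically). a² = 77.44, b² = 26.01, c² = 72.25.
m_a = ½√(2·26.01 + 2·72.25 − 77.44) = ½√119.08 ≈ ½·10.9124 ≈ 5.45619
m_b = ½√(2·77.44 + 2·72.25 − 26.01) = ½√273.37 ≈ ½·16.5339 ≈ 8.26695
m_c = ½√(2·77.44 + 2·26.01 − 72.25) = ½√134.65 ≈ ½·11.6039 ≈ 5.80194

m_a = 5.456, m_b = 8.267, m_c = 5.802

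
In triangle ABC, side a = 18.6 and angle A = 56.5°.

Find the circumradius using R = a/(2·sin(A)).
R = a/(2·sin(A)) = 18.6/(2·sin(56.5°))
sin(56.5°) ≈ 0.833886
R ≈ 18.6/(2·0.833886) = 18.6/1.66777 ≈ 11.1526

R = 11.15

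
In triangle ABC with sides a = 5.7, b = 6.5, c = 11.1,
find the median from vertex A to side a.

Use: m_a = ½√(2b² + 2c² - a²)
m_a = ½√(2·6.5² + 2·11.1² − 5.7²) = ½√(2·42.25 + 2·123.21 − 32.49) = ½√(84.5 + 246.42 − 32.49) = ½√298.43
√298.43 ≈ 17.2751, so m_a ≈ 8.63756

m_a = 8.638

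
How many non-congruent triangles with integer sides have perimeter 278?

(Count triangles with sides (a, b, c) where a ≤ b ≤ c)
Let a ≤ b ≤ c with a + b + c = 278. The only binding inequality is a + b > c, i.e. 278 − c > c, so c < 278/2; and c ≥ 278/3 since c is the largest side.
So 93 ≤ c ≤ 138. For each c, b runs from ⌈(278 − c)/2⌉ up to c (then a = 278 − b − c satisfies 1 ≤ a ≤ b automatically), giving c − ⌈(278 − c)/2⌉ + 1 choices.
Summing over c: 1 + 3 + 4 + 6 + … + 67 + 69  (46 terms, c = 93, …, 138) = 1610
Check (closed form: nearest integer to p²/48 for even p, (p+3)²/48 for odd p): 278²/48 = 77284/48 ≈ 1610.08 → 1610

1610 triangles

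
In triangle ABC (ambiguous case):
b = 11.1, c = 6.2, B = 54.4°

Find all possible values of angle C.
b/sin(B) = c/sin(C)  ⇒  sin(C) = c·sin(B)/b = 6.2·sin(54.4°)/11.1
sin(54.4°) ≈ 0.813101
sin(C) ≈ 6.2·0.813101/11.1 ≈ 5.04122/11.1 ≈ 0.454164
Candidate 1: C₁ = arcsin(0.454164) ≈ 27.0112°  →  A = 180° − 54.4° − 27.0112° ≈ 98.5888° > 0, valid
Candidate 2: C₂ = 180° − C₁ ≈ 152.989°  →  A = 180° − 54.4° − 152.989° ≈ -27.3888° ≤ 0, not a valid triangle

C = 27.01° (one solution)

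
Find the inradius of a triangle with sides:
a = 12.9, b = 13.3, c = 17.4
r = Area/s where s is the semi-perimeter.
s = (12.9 + 13.3 + 17.4)/2 = 43.6/2 = 21.8
Area = √(s(s−a)(s−b)(s−c)) = √(21.8·8.9·8.5·4.4) ≈ √7256.35 ≈ 85.1842
r ≈ 85.1842/21.8 ≈ 3.90753

r = 3.908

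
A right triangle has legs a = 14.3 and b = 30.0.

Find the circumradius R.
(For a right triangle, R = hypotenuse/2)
Hypotenuse c = √(a² + b²) = √(204.49 + 900) = √1104.49 ≈ 33.2339
R = c/2 ≈ 33.2339/2 ≈ 16.6169

R = 16.62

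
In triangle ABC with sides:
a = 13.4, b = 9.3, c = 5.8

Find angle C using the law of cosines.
c² = a² + b² − 2ab·cos(C)  ⇒  cos(C) = (a² + b² − c²)/(2ab)
cos(C) = (13.4² + 9.3² − 5.8²)/(2·13.4·9.3) = (179.56 + 86.49 − 33.64)/249.24 = 232.41/249.24 ≈ 0.932475
C = arccos(0.932475) ≈ 21.1761°

C = 21.18°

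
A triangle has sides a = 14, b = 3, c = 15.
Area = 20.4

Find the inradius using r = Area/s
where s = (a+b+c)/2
s = (14 + 3 + 15)/2 = 32/2 = 16
r = Area/s = 20.4/16 ≈ 1.275

r = 1.275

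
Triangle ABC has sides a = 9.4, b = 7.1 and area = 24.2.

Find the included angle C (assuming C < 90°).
Area = ½·a·b·sin(C)  ⇒  sin(C) = 2·Area/(a·b) = 2·24.2/(9.4·7.1) = 48.4/66.74 ≈ 0.725202
C = arcsin(0.725202) ≈ 46.4857° (taking the acute solution since C < 90°)

C = 46.49°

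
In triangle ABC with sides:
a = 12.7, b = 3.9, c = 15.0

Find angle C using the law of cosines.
c² = a² + b² − 2ab·cos(C)  ⇒  cos(C) = (a² + b² − c²)/(2ab)
cos(C) = (12.7² + 3.9² − 15.0²)/(2·12.7·3.9) = (161.29 + 15.21 − 225)/99.06 = -48.5/99.06 ≈ -0.489602
C = arccos(-0.489602) ≈ 119.314°

C = 119.3°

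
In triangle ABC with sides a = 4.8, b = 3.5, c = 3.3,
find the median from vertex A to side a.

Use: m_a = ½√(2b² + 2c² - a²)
m_a = ½√(2·3.5² + 2·3.3² − 4.8²) = ½√(2·12.25 + 2·10.89 − 23.04) = ½√(24.5 + 21.78 − 23.04) = ½√23.24
√23.24 ≈ 4.82079, so m_a ≈ 2.41039

m_a = 2.41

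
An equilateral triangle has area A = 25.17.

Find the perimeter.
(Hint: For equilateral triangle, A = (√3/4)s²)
A = (√3/4)s²  ⇒  s² = 4A/√3 = 4·25.17/√3 = 100.68/1.73205 ≈ 58.1276
s ≈ √58.1276 ≈ 7.62415
Perimeter = 3s ≈ 3·7.62415 ≈ 22.8724

Perimeter = 22.87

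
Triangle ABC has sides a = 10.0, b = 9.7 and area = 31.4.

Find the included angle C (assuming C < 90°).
Area = ½·a·b·sin(C)  ⇒  sin(C) = 2·Area/(a·b) = 2·31.4/(10.0·9.7) = 62.8/97 ≈ 0.647423
C = arcsin(0.647423) ≈ 40.3476° (taking the acute solution since C < 90°)

C = 40.35°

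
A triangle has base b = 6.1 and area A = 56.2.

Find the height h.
A = ½·b·h  ⇒  h = 2A/b = 2·56.2/6.1 = 112.4/6.1 ≈ 18.4262

h = 18.43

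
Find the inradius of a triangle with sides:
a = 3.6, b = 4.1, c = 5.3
r = Area/s where s is the semi-perimeter.
s = (3.6 + 4.1 + 5.3)/2 = 13/2 = 6.5
Area = √(s(s−a)(s−b)(s−c)) = √(6.5·2.9·2.4·1.2) ≈ √54.288 ≈ 7.36804
r ≈ 7.36804/6.5 ≈ 1.13354

r = 1.134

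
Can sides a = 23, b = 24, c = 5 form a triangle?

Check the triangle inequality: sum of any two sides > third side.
a + b vs c: 23 + 24 = 47 > 5  ✓
a + c vs b: 23 + 5 = 28 > 24  ✓
b + c vs a: 24 + 5 = 29 > 23  ✓

Yes, triangle inequality satisfied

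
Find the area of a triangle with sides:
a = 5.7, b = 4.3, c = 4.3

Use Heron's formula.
s = (5.7 + 4.3 + 4.3)/2 = 14.3/2 = 7.15
s − a = 1.45, s − b = 2.85, s − c = 2.85
s(s−a)(s−b)(s−c) = 7.15·1.45·2.85·2.85 ≈ 84.21
Area = √84.21 ≈ 9.1766

Area = 9.177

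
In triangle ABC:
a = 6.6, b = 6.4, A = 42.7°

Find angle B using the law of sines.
a/sin(A) = b/sin(B)  ⇒  sin(B) = b·sin(A)/a = 6.4·sin(42.7°)/6.6
sin(42.7°) ≈ 0.67816
sin(B) ≈ 6.4·0.67816/6.6 ≈ 4.34022/6.6 ≈ 0.657609
B = arcsin(0.657609) ≈ 41.1178°
(Since b ≤ a we need B ≤ A, so the obtuse alternative 180° − 41.1178° ≈ 138.882° is rejected.)

B = 41.12°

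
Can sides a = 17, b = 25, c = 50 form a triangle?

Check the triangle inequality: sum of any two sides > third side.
a + b vs c: 17 + 25 = 42 ≤ 50  ✗
a + c vs b: 17 + 50 = 67 > 25  ✓
b + c vs a: 25 + 50 = 75 > 17  ✓

No: 17 + 25 = 42 is not > 50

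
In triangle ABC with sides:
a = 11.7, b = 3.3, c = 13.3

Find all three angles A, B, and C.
Law of cosines for each angle (a² = 136.89, b² = 10.89, c² = 176.89):
cos(A) = (b² + c² − a²)/(2bc) = (10.89 + 176.89 − 136.89)/(2·3.3·13.3) = 50.89/87.78 ≈ 0.579745  ⇒  A ≈ 54.5674°
cos(B) = (a² + c² − b²)/(2ac) = (136.89 + 176.89 − 10.89)/(2·11.7·13.3) = 302.89/311.22 ≈ 0.973234  ⇒  B ≈ 13.2862°
cos(C) = (a² + b² − c²)/(2ab) = (136.89 + 10.89 − 176.89)/(2·11.7·3.3) = -29.11/77.22 ≈ -0.376975  ⇒  C ≈ 112.146°
Check: A + B + C ≈ 180°

A = 54.57°, B = 13.29°, C = 112.1°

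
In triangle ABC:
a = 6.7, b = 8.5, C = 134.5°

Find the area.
Two sides and the included angle (SAS): A = ½·a·b·sin(C) = ½·6.7·8.5·sin(134.5°)
sin(134.5°) ≈ 0.71325
A ≈ ½·56.95·0.71325 = 28.475·0.71325 ≈ 20.3098

Area = 20.31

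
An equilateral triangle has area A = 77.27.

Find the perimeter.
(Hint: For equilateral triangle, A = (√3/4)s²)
A = (√3/4)s²  ⇒  s² = 4A/√3 = 4·77.27/√3 = 309.08/1.73205 ≈ 178.447
s ≈ √178.447 ≈ 13.3584
Perimeter = 3s ≈ 3·13.3584 ≈ 40.0753

Perimeter = 40.08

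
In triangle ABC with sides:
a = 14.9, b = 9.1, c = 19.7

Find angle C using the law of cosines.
c² = a² + b² − 2ab·cos(C)  ⇒  cos(C) = (a² + b² − c²)/(2ab)
cos(C) = (14.9² + 9.1² − 19.7²)/(2·14.9·9.1) = (222.01 + 82.81 − 388.09)/271.18 = -83.27/271.18 ≈ -0.307065
C = arccos(-0.307065) ≈ 107.882°

C = 107.9°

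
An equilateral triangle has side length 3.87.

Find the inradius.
r = Area/s with s the semi-perimeter.
Area = (√3/4)·3.87² = (√3/4)·14.9769 ≈ 0.433013·14.9769 ≈ 6.48519
s = 3·3.87/2 = 5.805
r ≈ 6.48519/5.805 ≈ 1.11717
(Equivalently r = side/(2√3) = 3.87/3.4641 ≈ 1.11717.)

r = 1.117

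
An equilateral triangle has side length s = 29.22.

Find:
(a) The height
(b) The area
(a) The height splits the triangle into two 30-60-90 halves: h = s·√3/2 = 29.22·1.73205/2 ≈ 50.6105/2 ≈ 25.3053
(b) Area = (√3/4)·s² = (√3/4)·29.22² = (√3/4)·853.8084 ≈ 0.433013·853.8084 ≈ 369.71

Height = 25.31, Area = 369.7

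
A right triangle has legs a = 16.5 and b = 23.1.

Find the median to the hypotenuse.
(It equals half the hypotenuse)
Hypotenuse c = √(a² + b²) = √(272.25 + 533.61) = √805.86 ≈ 28.3877
Median to hypotenuse = c/2 ≈ 28.3877/2 ≈ 14.1938

Median = 14.19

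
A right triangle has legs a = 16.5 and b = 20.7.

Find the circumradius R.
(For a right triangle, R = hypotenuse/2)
Hypotenuse c = √(a² + b²) = √(272.25 + 428.49) = √700.74 ≈ 26.4715
R = c/2 ≈ 26.4715/2 ≈ 13.2357

R = 13.24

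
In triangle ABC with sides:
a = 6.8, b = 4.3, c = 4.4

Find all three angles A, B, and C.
Law of cosines for each angle (a² = 46.24, b² = 18.49, c² = 19.36):
cos(A) = (b² + c² − a²)/(2bc) = (18.49 + 19.36 − 46.24)/(2·4.3·4.4) = -8.39/37.84 ≈ -0.221723  ⇒  A ≈ 102.81°
cos(B) = (a² + c² − b²)/(2ac) = (46.24 + 19.36 − 18.49)/(2·6.8·4.4) = 47.11/59.84 ≈ 0.787266  ⇒  B ≈ 38.0693°
cos(C) = (a² + b² − c²)/(2ab) = (46.24 + 18.49 − 19.36)/(2·6.8·4.3) = 45.37/58.48 ≈ 0.775821  ⇒  C ≈ 39.1205°
Check: A + B + C ≈ 180°

A = 102.8°, B = 38.07°, C = 39.12°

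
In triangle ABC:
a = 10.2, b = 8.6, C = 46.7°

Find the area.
Two sides and the included angle (SAS): A = ½·a·b·sin(C) = ½·10.2·8.6·sin(46.7°)
sin(46.7°) ≈ 0.727773
A ≈ ½·87.72·0.727773 = 43.86·0.727773 ≈ 31.9201

Area = 31.92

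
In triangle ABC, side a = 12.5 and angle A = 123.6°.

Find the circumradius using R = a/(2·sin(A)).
R = a/(2·sin(A)) = 12.5/(2·sin(123.6°))
sin(123.6°) ≈ 0.832921
R ≈ 12.5/(2·0.832921) = 12.5/1.66584 ≈ 7.50371

R = 7.504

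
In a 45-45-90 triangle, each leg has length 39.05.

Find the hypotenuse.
In a 45-45-90 triangle the sides are in ratio 1 : 1 : √2, so hypotenuse = leg·√2.
Hypotenuse = 39.05·√2 ≈ 39.05·1.41421 ≈ 55.225

Hypotenuse = 39.05√2 = 55.23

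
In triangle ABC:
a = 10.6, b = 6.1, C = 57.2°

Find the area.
Two sides and the included angle (SAS): A = ½·a·b·sin(C) = ½·10.6·6.1·sin(57.2°)
sin(57.2°) ≈ 0.840567
A ≈ ½·64.66·0.840567 = 32.33·0.840567 ≈ 27.1755

Area = 27.18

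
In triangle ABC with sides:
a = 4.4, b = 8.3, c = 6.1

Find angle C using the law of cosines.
c² = a² + b² − 2ab·cos(C)  ⇒  cos(C) = (a² + b² − c²)/(2ab)
cos(C) = (4.4² + 8.3² − 6.1²)/(2·4.4·8.3) = (19.36 + 68.89 − 37.21)/73.04 = 51.04/73.04 ≈ 0.698795
C = arccos(0.698795) ≈ 45.6696°

C = 45.67°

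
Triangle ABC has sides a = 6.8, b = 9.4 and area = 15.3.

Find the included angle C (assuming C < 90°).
Area = ½·a·b·sin(C)  ⇒  sin(C) = 2·Area/(a·b) = 2·15.3/(6.8·9.4) = 30.6/63.92 ≈ 0.478723
C = arcsin(0.478723) ≈ 28.6021° (taking the acute solution since C < 90°)

C = 28.6°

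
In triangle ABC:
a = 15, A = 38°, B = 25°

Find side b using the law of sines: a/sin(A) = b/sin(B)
a/sin(A) = b/sin(B)  ⇒  b = a·sin(B)/sin(A) = 15·sin(25°)/sin(38°)
sin(25°) ≈ 0.422618, sin(38°) ≈ 0.615661
b ≈ 15·0.422618/0.615661 ≈ 6.33927/0.615661 ≈ 10.2967

b = 10.3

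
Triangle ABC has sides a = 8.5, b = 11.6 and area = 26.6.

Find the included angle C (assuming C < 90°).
Area = ½·a·b·sin(C)  ⇒  sin(C) = 2·Area/(a·b) = 2·26.6/(8.5·11.6) = 53.2/98.6 ≈ 0.539554
C = arcsin(0.539554) ≈ 32.6533° (taking the acute solution since C < 90°)

C = 32.65°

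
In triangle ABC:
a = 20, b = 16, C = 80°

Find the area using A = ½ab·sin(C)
A = ½·a·b·sin(C) = ½·20·16·sin(80°)
sin(80°) ≈ 0.984808
A ≈ ½·320·0.984808 = 160·0.984808 ≈ 157.569

Area = 157.6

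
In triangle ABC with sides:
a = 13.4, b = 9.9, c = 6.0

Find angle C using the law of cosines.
c² = a² + b² − 2ab·cos(C)  ⇒  cos(C) = (a² + b² − c²)/(2ab)
cos(C) = (13.4² + 9.9² − 6.0²)/(2·13.4·9.9) = (179.56 + 98.01 − 36)/265.32 = 241.57/265.32 ≈ 0.910485
C = arccos(0.910485) ≈ 24.4275°

C = 24.43°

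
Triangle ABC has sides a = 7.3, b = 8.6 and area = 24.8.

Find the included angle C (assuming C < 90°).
Area = ½·a·b·sin(C)  ⇒  sin(C) = 2·Area/(a·b) = 2·24.8/(7.3·8.6) = 49.6/62.78 ≈ 0.790061
C = arcsin(0.790061) ≈ 52.1912° (taking the acute solution since C < 90°)

C = 52.19°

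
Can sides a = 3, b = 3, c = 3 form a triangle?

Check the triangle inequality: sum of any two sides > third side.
a + b vs c: 3 + 3 = 6 > 3  ✓
a + c vs b: 3 + 3 = 6 > 3  ✓
b + c vs a: 3 + 3 = 6 > 3  ✓

Yes, triangle inequality satisfied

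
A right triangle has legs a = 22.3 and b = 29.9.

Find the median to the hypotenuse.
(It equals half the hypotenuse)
Hypotenuse c = √(a² + b²) = √(497.29 + 894.01) = √1391.3 ≈ 37.3001
Median to hypotenuse = c/2 ≈ 37.3001/2 ≈ 18.6501

Median = 18.65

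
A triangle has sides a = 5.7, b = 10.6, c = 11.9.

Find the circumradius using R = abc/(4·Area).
First find the area with Heron's formula.
s = (5.7 + 10.6 + 11.9)/2 = 14.1
Area = √(s(s−a)(s−b)(s−c)) = √(14.1·8.4·3.5·2.2) ≈ √911.988 ≈ 30.1991
abc = 5.7·10.6·11.9 = 718.998
R = abc/(4·Area) ≈ 718.998/(4·30.1991) = 718.998/120.797 ≈ 5.95214

R = 5.952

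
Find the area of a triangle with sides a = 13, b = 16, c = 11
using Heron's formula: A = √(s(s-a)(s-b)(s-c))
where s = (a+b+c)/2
s = (13 + 16 + 11)/2 = 40/2 = 20
s − a = 7, s − b = 4, s − c = 9
s(s−a)(s−b)(s−c) = 20·7·4·9 = 5040
Area = √5040 ≈ 70.993

s = 20.0, Area = 70.99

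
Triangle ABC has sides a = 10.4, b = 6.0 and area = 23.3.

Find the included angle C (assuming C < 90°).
Area = ½·a·b·sin(C)  ⇒  sin(C) = 2·Area/(a·b) = 2·23.3/(10.4·6.0) = 46.6/62.4 ≈ 0.746795
C = arcsin(0.746795) ≈ 48.3135° (taking the acute solution since C < 90°)

C = 48.31°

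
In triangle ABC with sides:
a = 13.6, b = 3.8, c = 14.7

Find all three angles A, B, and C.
Law of cosines for each angle (a² = 184.96, b² = 14.44, c² = 216.09):
cos(A) = (b² + c² − a²)/(2bc) = (14.44 + 216.09 − 184.96)/(2·3.8·14.7) = 45.57/111.72 ≈ 0.407895  ⇒  A ≈ 65.9273°
cos(B) = (a² + c² − b²)/(2ac) = (184.96 + 216.09 − 14.44)/(2·13.6·14.7) = 386.61/399.84 ≈ 0.966912  ⇒  B ≈ 14.7802°
cos(C) = (a² + b² − c²)/(2ab) = (184.96 + 14.44 − 216.09)/(2·13.6·3.8) = -16.69/103.36 ≈ -0.161474  ⇒  C ≈ 99.2925°
Check: A + B + C ≈ 180°

A = 65.93°, B = 14.78°, C = 99.29°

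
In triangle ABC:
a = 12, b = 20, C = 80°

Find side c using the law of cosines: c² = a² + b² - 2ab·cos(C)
c² = 12² + 20² − 2·12·20·cos(80°)
cos(80°) ≈ 0.173648
c² ≈ 144 + 400 − 480·(0.173648) ≈ 544 − 83.3511 ≈ 460.649
c ≈ √460.649 ≈ 21.4627

c = 21.46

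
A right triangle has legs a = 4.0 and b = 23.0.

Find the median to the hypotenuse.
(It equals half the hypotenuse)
Hypotenuse c = √(a² + b²) = √(16 + 529) = √545 ≈ 23.3452
Median to hypotenuse = c/2 ≈ 23.3452/2 ≈ 11.6726

Median = 11.67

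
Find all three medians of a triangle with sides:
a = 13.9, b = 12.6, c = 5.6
Median formula: m_a = ½√(2b² + 2c² − a²) (and cyclically). a² = 193.21, b² = 158.76, c² = 31.36.
m_a = ½√(2·158.76 + 2·31.36 − 193.21) = ½√187.03 ≈ ½·13.6759 ≈ 6.83795
m_b = ½√(2·193.21 + 2·31.36 − 158.76) = ½√290.38 ≈ ½·17.0405 ≈ 8.52027
m_c = ½√(2·193.21 + 2·158.76 − 31.36) = ½√672.58 ≈ ½·25.9341 ≈ 12.9671

m_a = 6.838, m_b = 8.52, m_c = 12.97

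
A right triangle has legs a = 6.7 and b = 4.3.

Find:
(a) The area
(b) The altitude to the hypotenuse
(a) The legs are perpendicular, so Area = ½·a·b = ½·6.7·4.3 = ½·28.81 = 14.405
(b) Hypotenuse c = √(a² + b²) = √(44.89 + 18.49) = √63.38 ≈ 7.96116
    Area = ½·c·h_c  ⇒  h_c = 2·Area/c = 28.81/7.96116 ≈ 3.61882

Area = 14.405, h_c = 3.619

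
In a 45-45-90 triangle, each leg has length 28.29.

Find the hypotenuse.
In a 45-45-90 triangle the sides are in ratio 1 : 1 : √2, so hypotenuse = leg·√2.
Hypotenuse = 28.29·√2 ≈ 28.29·1.41421 ≈ 40.0081

Hypotenuse = 28.29√2 = 40.01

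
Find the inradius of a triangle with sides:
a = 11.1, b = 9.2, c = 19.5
r = Area/s where s is the semi-perimeter.
s = (11.1 + 9.2 + 19.5)/2 = 39.8/2 = 19.9
Area = √(s(s−a)(s−b)(s−c)) = √(19.9·8.8·10.7·0.4) ≈ √749.514 ≈ 27.3772
r ≈ 27.3772/19.9 ≈ 1.37574

r = 1.376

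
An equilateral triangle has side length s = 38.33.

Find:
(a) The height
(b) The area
(a) The height splits the triangle into two 30-60-90 halves: h = s·√3/2 = 38.33·1.73205/2 ≈ 66.3895/2 ≈ 33.1948
(b) Area = (√3/4)·s² = (√3/4)·38.33² = (√3/4)·1469.1889 ≈ 0.433013·1469.1889 ≈ 636.177

Height = 33.19, Area = 636.2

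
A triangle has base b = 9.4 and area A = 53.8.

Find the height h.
A = ½·b·h  ⇒  h = 2A/b = 2·53.8/9.4 = 107.6/9.4 ≈ 11.4468

h = 11.45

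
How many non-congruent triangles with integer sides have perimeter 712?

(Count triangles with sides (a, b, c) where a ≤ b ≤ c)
Let a ≤ b ≤ c with a + b + c = 712. The only binding inequality is a + b > c, i.e. 712 − c > c, so c < 712/2; and c ≥ 712/3 since c is the largest side.
So 238 ≤ c ≤ 355. For each c, b runs from ⌈(712 − c)/2⌉ up to c (then a = 712 − b − c satisfies 1 ≤ a ≤ b automatically), giving c − ⌈(712 − c)/2⌉ + 1 choices.
Summing over c: 2 + 3 + 5 + 6 + … + 176 + 177  (118 terms, c = 238, …, 355) = 10561
Check (closed form: nearest integer to p²/48 for even p, (p+3)²/48 for odd p): 712²/48 = 506944/48 ≈ 10561.33 → 10561

10561 triangles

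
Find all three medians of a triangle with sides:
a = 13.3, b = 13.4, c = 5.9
Median formula: m_a = ½√(2b² + 2c² − a²) (and cyclically). a² = 176.89, b² = 179.56, c² = 34.81.
m_a = ½√(2·179.56 + 2·34.81 − 176.89) = ½√251.85 ≈ ½·15.8698 ≈ 7.93489
m_b = ½√(2·176.89 + 2·34.81 − 179.56) = ½√243.84 ≈ ½·15.6154 ≈ 7.80769
m_c = ½√(2·176.89 + 2·179.56 − 34.81) = ½√678.09 ≈ ½·26.0402 ≈ 13.0201

m_a = 7.935, m_b = 7.808, m_c = 13.02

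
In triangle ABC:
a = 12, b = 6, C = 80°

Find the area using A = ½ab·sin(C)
A = ½·a·b·sin(C) = ½·12·6·sin(80°)
sin(80°) ≈ 0.984808
A ≈ ½·72·0.984808 = 36·0.984808 ≈ 35.4531

Area = 35.45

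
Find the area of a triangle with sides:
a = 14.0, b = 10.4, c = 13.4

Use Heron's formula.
s = (14.0 + 10.4 + 13.4)/2 = 37.8/2 = 18.9
s − a = 4.9, s − b = 8.5, s − c = 5.5
s(s−a)(s−b)(s−c) = 18.9·4.9·8.5·5.5 ≈ 4329.52
Area = √4329.52 ≈ 65.7991

Area = 65.8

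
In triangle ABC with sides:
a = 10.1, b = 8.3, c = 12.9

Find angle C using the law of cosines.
c² = a² + b² − 2ab·cos(C)  ⇒  cos(C) = (a² + b² − c²)/(2ab)
cos(C) = (10.1² + 8.3² − 12.9²)/(2·10.1·8.3) = (102.01 + 68.89 − 166.41)/167.66 = 4.49/167.66 ≈ 0.0267804
C = arccos(0.0267804) ≈ 88.4654°

C = 88.47°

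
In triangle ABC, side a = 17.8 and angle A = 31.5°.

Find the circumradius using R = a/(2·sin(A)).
R = a/(2·sin(A)) = 17.8/(2·sin(31.5°))
sin(31.5°) ≈ 0.522499
R ≈ 17.8/(2·0.522499) = 17.8/1.045 ≈ 17.0335

R = 17.03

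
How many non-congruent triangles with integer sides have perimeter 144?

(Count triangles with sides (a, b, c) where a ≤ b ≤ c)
Let a ≤ b ≤ c with a + b + c = 144. The only binding inequality is a + b > c, i.e. 144 − c > c, so c < 144/2; and c ≥ 144/3 since c is the largest side.
So 48 ≤ c ≤ 71. For each c, b runs from ⌈(144 − c)/2⌉ up to c (then a = 144 − b − c satisfies 1 ≤ a ≤ b automatically), giving c − ⌈(144 − c)/2⌉ + 1 choices.
Summing over c: 1 + 2 + 4 + 5 + … + 34 + 35  (24 terms, c = 48, …, 71) = 432
Check (closed form: nearest integer to p²/48 for even p, (p+3)²/48 for odd p): 144²/48 = 20736/48 ≈ 432.00 → 432

432 triangles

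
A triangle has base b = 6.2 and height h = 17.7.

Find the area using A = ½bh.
A = ½·b·h = ½·6.2·17.7 = ½·109.74 = 54.87

Area = 54.87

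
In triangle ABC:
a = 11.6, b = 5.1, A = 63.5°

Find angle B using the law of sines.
a/sin(A) = b/sin(B)  ⇒  sin(B) = b·sin(A)/a = 5.1·sin(63.5°)/11.6
sin(63.5°) ≈ 0.894934
sin(B) ≈ 5.1·0.894934/11.6 ≈ 4.56417/11.6 ≈ 0.393463
B = arcsin(0.393463) ≈ 23.1701°
(Since b ≤ a we need B ≤ A, so the obtuse alternative 180° − 23.1701° ≈ 156.83° is rejected.)

B = 23.17°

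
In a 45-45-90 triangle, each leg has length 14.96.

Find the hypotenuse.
In a 45-45-90 triangle the sides are in ratio 1 : 1 : √2, so hypotenuse = leg·√2.
Hypotenuse = 14.96·√2 ≈ 14.96·1.41421 ≈ 21.1566

Hypotenuse = 14.96√2 = 21.16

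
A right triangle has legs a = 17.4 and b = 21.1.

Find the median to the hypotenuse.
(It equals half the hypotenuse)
Hypotenuse c = √(a² + b²) = √(302.76 + 445.21) = √747.97 ≈ 27.349
Median to hypotenuse = c/2 ≈ 27.349/2 ≈ 13.6745

Median = 13.67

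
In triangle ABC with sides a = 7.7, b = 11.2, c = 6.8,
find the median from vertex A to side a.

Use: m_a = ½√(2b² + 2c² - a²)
m_a = ½√(2·11.2² + 2·6.8² − 7.7²) = ½√(2·125.44 + 2·46.24 − 59.29) = ½√(250.88 + 92.48 − 59.29) = ½√284.07
√284.07 ≈ 16.8544, so m_a ≈ 8.42719

m_a = 8.427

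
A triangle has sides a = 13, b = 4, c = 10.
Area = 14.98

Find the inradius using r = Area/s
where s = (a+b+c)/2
s = (13 + 4 + 10)/2 = 27/2 = 13.5
r = Area/s = 14.98/13.5 ≈ 1.10963

r = 1.11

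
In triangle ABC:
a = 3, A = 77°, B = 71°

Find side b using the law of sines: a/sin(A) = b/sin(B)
a/sin(A) = b/sin(B)  ⇒  b = a·sin(B)/sin(A) = 3·sin(71°)/sin(77°)
sin(71°) ≈ 0.945519, sin(77°) ≈ 0.97437
b ≈ 3·0.945519/0.97437 ≈ 2.83656/0.97437 ≈ 2.91117

b = 2.911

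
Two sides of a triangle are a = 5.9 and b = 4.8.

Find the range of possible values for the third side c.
Triangle inequality: |a − b| < c < a + b
|a − b| = |5.9 − 4.8| = 1.1
a + b = 5.9 + 4.8 = 10.7

1.1 < c < 10.7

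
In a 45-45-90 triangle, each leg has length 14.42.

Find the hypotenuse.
In a 45-45-90 triangle the sides are in ratio 1 : 1 : √2, so hypotenuse = leg·√2.
Hypotenuse = 14.42·√2 ≈ 14.42·1.41421 ≈ 20.393

Hypotenuse = 14.42√2 = 20.39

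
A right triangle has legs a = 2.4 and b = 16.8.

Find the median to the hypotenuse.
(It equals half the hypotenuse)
Hypotenuse c = √(a² + b²) = √(5.76 + 282.24) = √288 ≈ 16.9706
Median to hypotenuse = c/2 ≈ 16.9706/2 ≈ 8.48528

Median = 8.485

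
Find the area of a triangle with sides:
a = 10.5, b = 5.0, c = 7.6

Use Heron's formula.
s = (10.5 + 5.0 + 7.6)/2 = 23.1/2 = 11.55
s − a = 1.05, s − b = 6.55, s − c = 3.95
s(s−a)(s−b)(s−c) = 11.55·1.05·6.55·3.95 ≈ 313.769
Area = √313.769 ≈ 17.7135

Area = 17.71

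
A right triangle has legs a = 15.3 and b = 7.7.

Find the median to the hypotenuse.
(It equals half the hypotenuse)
Hypotenuse c = √(a² + b²) = √(234.09 + 59.29) = √293.38 ≈ 17.1283
Median to hypotenuse = c/2 ≈ 17.1283/2 ≈ 8.56417

Median = 8.564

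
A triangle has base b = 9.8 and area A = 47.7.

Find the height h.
A = ½·b·h  ⇒  h = 2A/b = 2·47.7/9.8 = 95.4/9.8 ≈ 9.73469

h = 9.735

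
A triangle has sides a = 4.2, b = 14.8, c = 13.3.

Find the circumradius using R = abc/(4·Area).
First find the area with Heron's formula.
s = (4.2 + 14.8 + 13.3)/2 = 16.15
Area = √(s(s−a)(s−b)(s−c)) = √(16.15·11.95·1.35·2.85) ≈ √742.539 ≈ 27.2496
abc = 4.2·14.8·13.3 = 826.728
R = abc/(4·Area) ≈ 826.728/(4·27.2496) = 826.728/108.998 ≈ 7.58478

R = 7.585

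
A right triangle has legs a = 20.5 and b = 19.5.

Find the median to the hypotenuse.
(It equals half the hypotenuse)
Hypotenuse c = √(a² + b²) = √(420.25 + 380.25) = √800.5 ≈ 28.2931
Median to hypotenuse = c/2 ≈ 28.2931/2 ≈ 14.1466

Median = 14.15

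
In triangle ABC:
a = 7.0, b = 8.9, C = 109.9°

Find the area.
Two sides and the included angle (SAS): A = ½·a·b·sin(C) = ½·7.0·8.9·sin(109.9°)
sin(109.9°) ≈ 0.940288
A ≈ ½·62.3·0.940288 = 31.15·0.940288 ≈ 29.29

Area = 29.29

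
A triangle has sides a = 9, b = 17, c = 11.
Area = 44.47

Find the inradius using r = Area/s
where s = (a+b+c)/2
s = (9 + 17 + 11)/2 = 37/2 = 18.5
r = Area/s = 44.47/18.5 ≈ 2.40378

r = 2.404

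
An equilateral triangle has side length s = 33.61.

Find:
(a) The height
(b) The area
(a) The height splits the triangle into two 30-60-90 halves: h = s·√3/2 = 33.61·1.73205/2 ≈ 58.2142/2 ≈ 29.1071
(b) Area = (√3/4)·s² = (√3/4)·33.61² = (√3/4)·1129.6321 ≈ 0.433013·1129.6321 ≈ 489.145

Height = 29.11, Area = 489.1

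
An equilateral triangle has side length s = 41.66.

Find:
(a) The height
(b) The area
(a) The height splits the triangle into two 30-60-90 halves: h = s·√3/2 = 41.66·1.73205/2 ≈ 72.1572/2 ≈ 36.0786
(b) Area = (√3/4)·s² = (√3/4)·41.66² = (√3/4)·1735.5556 ≈ 0.433013·1735.5556 ≈ 751.518

Height = 36.08, Area = 751.5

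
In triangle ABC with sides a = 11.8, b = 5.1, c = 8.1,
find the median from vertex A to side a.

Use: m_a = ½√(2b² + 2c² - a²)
m_a = ½√(2·5.1² + 2·8.1² − 11.8²) = ½√(2·26.01 + 2·65.61 − 139.24) = ½√(52.02 + 131.22 − 139.24) = ½√44
√44 ≈ 6.63325, so m_a ≈ 3.31662

m_a = 3.317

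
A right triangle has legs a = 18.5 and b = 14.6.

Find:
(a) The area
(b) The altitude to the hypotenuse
(a) The legs are perpendicular, so Area = ½·a·b = ½·18.5·14.6 = ½·270.1 = 135.05
(b) Hypotenuse c = √(a² + b²) = √(342.25 + 213.16) = √555.41 ≈ 23.5671
    Area = ½·c·h_c  ⇒  h_c = 2·Area/c = 270.1/23.5671 ≈ 11.4609

Area = 135.05, h_c = 11.46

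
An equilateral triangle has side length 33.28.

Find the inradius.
r = Area/s with s the semi-perimeter.
Area = (√3/4)·33.28² = (√3/4)·1107.5584 ≈ 0.433013·1107.5584 ≈ 479.587
s = 3·33.28/2 = 49.92
r ≈ 479.587/49.92 ≈ 9.60711
(Equivalently r = side/(2√3) = 33.28/3.4641 ≈ 9.60711.)

r = 9.607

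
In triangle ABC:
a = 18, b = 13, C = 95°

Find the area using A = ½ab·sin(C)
A = ½·a·b·sin(C) = ½·18·13·sin(95°)
sin(95°) ≈ 0.996195
A ≈ ½·234·0.996195 = 117·0.996195 ≈ 116.555

Area = 116.6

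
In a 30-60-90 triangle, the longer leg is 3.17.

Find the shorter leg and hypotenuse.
In a 30-60-90 triangle the sides are in ratio 1 : √3 : 2, so short leg = long leg/√3 and hypotenuse = 2·(short leg).
Short leg = 3.17/√3 ≈ 3.17/1.73205 ≈ 1.8302
Hypotenuse = 2·1.8302 ≈ 3.6604

Short leg = 1.83, Hypotenuse = 3.66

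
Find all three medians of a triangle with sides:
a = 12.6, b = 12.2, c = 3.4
Median formula: m_a = ½√(2b² + 2c² − a²) (and cyclically). a² = 158.76, b² = 148.84, c² = 11.56.
m_a = ½√(2·148.84 + 2·11.56 − 158.76) = ½√162.04 ≈ ½·12.7295 ≈ 6.36475
m_b = ½√(2·158.76 + 2·11.56 − 148.84) = ½√191.8 ≈ ½·13.8492 ≈ 6.92459
m_c = ½√(2·158.76 + 2·148.84 − 11.56) = ½√603.64 ≈ ½·24.5691 ≈ 12.2845

m_a = 6.365, m_b = 6.925, m_c = 12.28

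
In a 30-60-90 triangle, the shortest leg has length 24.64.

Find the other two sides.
In a 30-60-90 triangle the sides are in ratio 1 : √3 : 2 (short leg : long leg : hypotenuse).
Long leg = 24.64·√3 ≈ 24.64·1.73205 ≈ 42.6777
Hypotenuse = 2·24.64 = 49.28

Long leg = 24.64√3 = 42.68, Hypotenuse = 49.28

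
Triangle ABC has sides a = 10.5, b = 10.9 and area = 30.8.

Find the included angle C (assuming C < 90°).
Area = ½·a·b·sin(C)  ⇒  sin(C) = 2·Area/(a·b) = 2·30.8/(10.5·10.9) = 61.6/114.45 ≈ 0.538226
C = arcsin(0.538226) ≈ 32.563° (taking the acute solution since C < 90°)

C = 32.56°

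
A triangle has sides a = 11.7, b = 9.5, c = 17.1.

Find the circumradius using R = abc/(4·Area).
First find the area with Heron's formula.
s = (11.7 + 9.5 + 17.1)/2 = 19.15
Area = √(s(s−a)(s−b)(s−c)) = √(19.15·7.45·9.65·2.05) ≈ √2822.32 ≈ 53.1255
abc = 11.7·9.5·17.1 = 1900.665
R = abc/(4·Area) ≈ 1900.665/(4·53.1255) = 1900.665/212.502 ≈ 8.94422

R = 8.944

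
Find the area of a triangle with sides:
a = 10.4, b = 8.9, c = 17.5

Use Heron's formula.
s = (10.4 + 8.9 + 17.5)/2 = 36.8/2 = 18.4
s − a = 8, s − b = 9.5, s − c = 0.9
s(s−a)(s−b)(s−c) = 18.4·8·9.5·0.9 ≈ 1258.56
Area = √1258.56 ≈ 35.4762

Area = 35.48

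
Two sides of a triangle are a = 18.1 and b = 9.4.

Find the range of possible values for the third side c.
Triangle inequality: |a − b| < c < a + b
|a − b| = |18.1 − 9.4| = 8.7
a + b = 18.1 + 9.4 = 27.5

8.7 < c < 27.5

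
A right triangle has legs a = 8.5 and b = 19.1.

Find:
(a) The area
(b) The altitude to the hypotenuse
(a) The legs are perpendicular, so Area = ½·a·b = ½·8.5·19.1 = ½·162.35 = 81.175
(b) Hypotenuse c = √(a² + b²) = √(72.25 + 364.81) = √437.06 ≈ 20.906
    Area = ½·c·h_c  ⇒  h_c = 2·Area/c = 162.35/20.906 ≈ 7.76572

Area = 81.175, h_c = 7.766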